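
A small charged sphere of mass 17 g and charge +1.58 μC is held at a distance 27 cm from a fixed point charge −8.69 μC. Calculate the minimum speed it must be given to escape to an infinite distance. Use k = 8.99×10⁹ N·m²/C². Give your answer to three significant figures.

To just escape, total mechanical energy must reach zero at infinity: ½mv²_min + U = 0, so ½mv²_min = −U = |kQq|/r.
|U| = |kQq|/r = (8.99×10⁹ N·m²/C²)(8.69×10⁻⁶)(1.58×10⁻⁶)/(0.270) = 0.457 J.
v_min = √(2|U|/m) = √(2·0.457/0.0170) = 7.33 m/s.

7.33 m/s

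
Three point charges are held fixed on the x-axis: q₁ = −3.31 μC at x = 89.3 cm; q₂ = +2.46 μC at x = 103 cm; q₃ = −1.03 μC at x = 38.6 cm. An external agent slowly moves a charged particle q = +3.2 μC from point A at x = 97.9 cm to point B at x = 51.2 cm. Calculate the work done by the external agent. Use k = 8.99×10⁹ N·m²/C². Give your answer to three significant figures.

-0.579 J

For quasistatic motion the external work equals the change in potential energy: W_ext = qΔV = q(V_B − V_A).
At A: distances to the source charges are 0.0860 m, 0.0510 m, 0.593 m; V_A = Σ kqᵢ/rᵢ = 7.20×10⁴ V.
At B: distances to the source charges are 0.381 m, 0.518 m, 0.126 m; V_B = Σ kqᵢ/rᵢ = -1.09×10⁵ V.
ΔV = V_B − V_A = -1.81×10⁵ V.
W_ext = qΔV = (3.20×10⁻⁶ C)(-1.81×10⁵ V) = -0.579 J.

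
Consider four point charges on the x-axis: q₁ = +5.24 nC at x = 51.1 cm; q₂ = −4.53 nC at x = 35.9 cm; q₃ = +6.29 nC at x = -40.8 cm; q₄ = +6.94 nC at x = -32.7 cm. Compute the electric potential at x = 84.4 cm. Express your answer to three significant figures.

Electric potential is a scalar, so the contributions from each charge add algebraically: V = Σ kqᵢ/rᵢ.
Distances from the field point to each charge: r₁ = 0.333 m, r₂ = 0.485 m, r₃ = 1.25 m, r₄ = 1.17 m.
V = k[(5.24×10⁻⁹)/(0.333) + (-4.53×10⁻⁹)/(0.485) + (6.29×10⁻⁹)/(1.25) + (6.94×10⁻⁹)/(1.17)] = 156 V.

156 V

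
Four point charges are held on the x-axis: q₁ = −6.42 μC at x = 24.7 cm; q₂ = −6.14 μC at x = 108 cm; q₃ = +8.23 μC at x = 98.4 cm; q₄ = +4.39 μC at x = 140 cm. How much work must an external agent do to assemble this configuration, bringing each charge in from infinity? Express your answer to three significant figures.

-5.15 J

The assembly work is the sum of pairwise potential energies, U = Σ_{i<j} kqᵢqⱼ/rᵢⱼ.
Pair separations: r₁₂ = 0.833 m, r₁₃ = 0.737 m, r₁₄ = 1.15 m, r₂₃ = 0.0960 m, r₂₄ = 0.320 m, r₃₄ = 0.416 m.
Summing all 6 pair terms gives U = -5.15 J.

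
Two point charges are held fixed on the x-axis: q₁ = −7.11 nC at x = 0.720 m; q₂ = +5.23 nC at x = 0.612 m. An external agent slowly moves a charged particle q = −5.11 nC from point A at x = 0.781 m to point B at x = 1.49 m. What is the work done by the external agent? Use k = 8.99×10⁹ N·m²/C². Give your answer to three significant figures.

For quasistatic motion the external work equals the change in potential energy: W_ext = qΔV = q(V_B − V_A).
At A: distances to the source charges are 0.0610 m, 0.169 m; V_A = Σ kqᵢ/rᵢ = -770 V.
At B: distances to the source charges are 0.770 m, 0.878 m; V_B = Σ kqᵢ/rᵢ = -29.5 V.
ΔV = V_B − V_A = 740 V.
W_ext = qΔV = (-5.11×10⁻⁹ C)(740 V) = -3.78×10⁻⁶ J.

-3.78×10⁻⁶ J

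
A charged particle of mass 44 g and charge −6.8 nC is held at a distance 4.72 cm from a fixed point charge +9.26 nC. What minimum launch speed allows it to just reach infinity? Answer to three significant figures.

To just escape, total mechanical energy must reach zero at infinity: ½mv²_min + U = 0, so ½mv²_min = −U = |kQq|/r.
|U| = |kQq|/r = (8.99×10⁹ N·m²/C²)(9.26×10⁻⁹)(6.80×10⁻⁹)/(0.0472) = 1.20×10⁻⁵ J.
v_min = √(2|U|/m) = √(2·1.20×10⁻⁵/0.0440) = 0.0233 m/s.

0.0233 m/s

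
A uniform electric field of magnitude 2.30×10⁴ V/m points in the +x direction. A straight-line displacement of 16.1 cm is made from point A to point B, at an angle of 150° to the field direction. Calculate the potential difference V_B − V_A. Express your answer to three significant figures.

3210 V

Only the component of displacement along E changes the potential: ΔV = −E·d·cosθ.
ΔV = −(2.30×10⁴ V/m)(0.161 m)cos150° = 3210 V.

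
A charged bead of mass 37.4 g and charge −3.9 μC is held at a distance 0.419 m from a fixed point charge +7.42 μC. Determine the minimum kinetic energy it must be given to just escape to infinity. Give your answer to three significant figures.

0.621 J

To just escape, total mechanical energy must reach zero at infinity: ½mv²_min + U = 0, so ½mv²_min = −U = |kQq|/r.
|U| = |kQq|/r = (8.99×10⁹ N·m²/C²)(7.42×10⁻⁶)(3.90×10⁻⁶)/(0.419) = 0.621 J.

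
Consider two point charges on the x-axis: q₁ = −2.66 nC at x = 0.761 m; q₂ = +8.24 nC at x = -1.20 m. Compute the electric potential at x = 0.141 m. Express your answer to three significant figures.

16.7 V

Electric potential is a scalar, so the contributions from each charge add algebraically: V = Σ kqᵢ/rᵢ.
Distances from the field point to each charge: r₁ = 0.620 m, r₂ = 1.34 m.
V = k[(-2.66×10⁻⁹)/(0.620) + (8.24×10⁻⁹)/(1.34)] = 16.7 V.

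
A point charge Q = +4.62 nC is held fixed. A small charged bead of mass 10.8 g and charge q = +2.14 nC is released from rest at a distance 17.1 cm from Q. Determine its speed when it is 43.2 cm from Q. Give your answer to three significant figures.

Only the electrostatic force acts, so mechanical energy is conserved: ½mv² = U₁ − U₂ = kQq(1/r₁ − 1/r₂).
U₁ − U₂ = (8.99×10⁹ N·m²/C²)(4.62×10⁻⁹ C)(2.14×10⁻⁹ C)(1/0.171 − 1/0.432) = 3.14×10⁻⁷ J.
v = √(2·3.14×10⁻⁷/0.0108) = 7.63×10⁻³ m/s.

7.63×10⁻³ m/s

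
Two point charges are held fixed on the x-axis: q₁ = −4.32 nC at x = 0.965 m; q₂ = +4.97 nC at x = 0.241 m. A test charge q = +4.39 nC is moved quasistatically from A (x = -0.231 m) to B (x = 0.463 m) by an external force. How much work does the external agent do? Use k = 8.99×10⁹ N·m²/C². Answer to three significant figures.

2.71×10⁻⁷ J

For quasistatic motion the external work equals the change in potential energy: W_ext = qΔV = q(V_B − V_A).
At A: distances to the source charges are 1.20 m, 0.472 m; V_A = Σ kqᵢ/rᵢ = 62.2 V.
At B: distances to the source charges are 0.502 m, 0.222 m; V_B = Σ kqᵢ/rᵢ = 124 V.
ΔV = V_B − V_A = 61.7 V.
W_ext = qΔV = (4.39×10⁻⁹ C)(61.7 V) = 2.71×10⁻⁷ J.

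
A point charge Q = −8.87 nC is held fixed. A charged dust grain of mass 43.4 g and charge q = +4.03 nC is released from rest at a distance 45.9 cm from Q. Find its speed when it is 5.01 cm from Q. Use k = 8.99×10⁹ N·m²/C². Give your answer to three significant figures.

0.0162 m/s

Only the electrostatic force acts, so mechanical energy is conserved: ½mv² = U₁ − U₂ = kQq(1/r₁ − 1/r₂).
U₁ − U₂ = (8.99×10⁹ N·m²/C²)(-8.87×10⁻⁹ C)(4.03×10⁻⁹ C)(1/0.459 − 1/0.0501) = 5.71×10⁻⁶ J.
v = √(2·5.71×10⁻⁶/0.0434) = 0.0162 m/s.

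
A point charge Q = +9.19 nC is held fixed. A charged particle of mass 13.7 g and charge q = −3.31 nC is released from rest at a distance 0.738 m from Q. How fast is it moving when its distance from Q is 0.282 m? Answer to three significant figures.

Only the electrostatic force acts, so mechanical energy is conserved: ½mv² = U₁ − U₂ = kQq(1/r₁ − 1/r₂).
U₁ − U₂ = (8.99×10⁹ N·m²/C²)(9.19×10⁻⁹ C)(-3.31×10⁻⁹ C)(1/0.738 − 1/0.282) = 5.99×10⁻⁷ J.
v = √(2·5.99×10⁻⁷/0.0137) = 9.35×10⁻³ m/s.

9.35×10⁻³ m/s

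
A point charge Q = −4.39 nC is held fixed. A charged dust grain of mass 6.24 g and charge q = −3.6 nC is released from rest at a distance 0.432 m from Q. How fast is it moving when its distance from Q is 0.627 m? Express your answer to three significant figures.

Only the electrostatic force acts, so mechanical energy is conserved: ½mv² = U₁ − U₂ = kQq(1/r₁ − 1/r₂).
U₁ − U₂ = (8.99×10⁹ N·m²/C²)(-4.39×10⁻⁹ C)(-3.60×10⁻⁹ C)(1/0.432 − 1/0.627) = 1.02×10⁻⁷ J.
v = √(2·1.02×10⁻⁷/6.24×10⁻³) = 5.73×10⁻³ m/s.

5.73×10⁻³ m/s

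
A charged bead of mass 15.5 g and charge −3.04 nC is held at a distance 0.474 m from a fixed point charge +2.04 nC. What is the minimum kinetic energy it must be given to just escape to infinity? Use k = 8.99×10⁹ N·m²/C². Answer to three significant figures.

1.18×10⁻⁷ J

To just escape, total mechanical energy must reach zero at infinity: ½mv²_min + U = 0, so ½mv²_min = −U = |kQq|/r.
|U| = |kQq|/r = (8.99×10⁹ N·m²/C²)(2.04×10⁻⁹)(3.04×10⁻⁹)/(0.474) = 1.18×10⁻⁷ J.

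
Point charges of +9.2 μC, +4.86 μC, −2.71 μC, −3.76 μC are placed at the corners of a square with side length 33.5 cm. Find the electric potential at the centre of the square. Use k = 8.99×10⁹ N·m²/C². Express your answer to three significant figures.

The total potential is the scalar sum of each charge's contribution, V = Σ kqᵢ/rᵢ.
The distance from each corner to the centre is a√2/2 = 0.237 m.
V = k[(9.20×10⁻⁶)/(0.237) + (4.86×10⁻⁶)/(0.237) + (-2.71×10⁻⁶)/(0.237) + (-3.76×10⁻⁶)/(0.237)] = 2.88×10⁵ V.

2.88×10⁵ V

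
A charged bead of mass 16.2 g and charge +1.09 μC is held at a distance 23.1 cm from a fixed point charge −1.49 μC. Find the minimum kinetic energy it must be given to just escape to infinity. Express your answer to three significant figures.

To just escape, total mechanical energy must reach zero at infinity: ½mv²_min + U = 0, so ½mv²_min = −U = |kQq|/r.
|U| = |kQq|/r = (8.99×10⁹ N·m²/C²)(1.49×10⁻⁶)(1.09×10⁻⁶)/(0.231) = 0.0632 J.

0.0632 J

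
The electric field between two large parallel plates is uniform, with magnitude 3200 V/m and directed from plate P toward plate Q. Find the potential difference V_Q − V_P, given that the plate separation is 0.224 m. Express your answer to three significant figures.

In a uniform field, potential decreases in the direction of E: ΔV = −E·d for a displacement d parallel to E.
Going from P to Q is a displacement of 0.224 m along the field, so V_Q − V_P = −Ed = -717 V.

-717 V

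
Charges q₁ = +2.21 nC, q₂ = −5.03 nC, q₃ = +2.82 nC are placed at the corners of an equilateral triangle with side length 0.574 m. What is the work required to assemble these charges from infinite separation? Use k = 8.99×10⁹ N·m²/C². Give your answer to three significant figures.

-2.99×10⁻⁷ J

The assembly work is the sum of pairwise potential energies, U = Σ_{i<j} kqᵢqⱼ/rᵢⱼ.
All three pair separations equal the side length, 0.574 m.
U = (-1.74×10⁻⁷) + (9.76×10⁻⁸) + (-2.22×10⁻⁷) = -2.99×10⁻⁷ J.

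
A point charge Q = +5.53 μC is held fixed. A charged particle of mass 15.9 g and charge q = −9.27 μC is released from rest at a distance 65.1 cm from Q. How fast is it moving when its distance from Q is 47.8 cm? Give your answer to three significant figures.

Only the electrostatic force acts, so mechanical energy is conserved: ½mv² = U₁ − U₂ = kQq(1/r₁ − 1/r₂).
U₁ − U₂ = (8.99×10⁹ N·m²/C²)(5.53×10⁻⁶ C)(-9.27×10⁻⁶ C)(1/0.651 − 1/0.478) = 0.256 J.
v = √(2·0.256/0.0159) = 5.68 m/s.

5.68 m/s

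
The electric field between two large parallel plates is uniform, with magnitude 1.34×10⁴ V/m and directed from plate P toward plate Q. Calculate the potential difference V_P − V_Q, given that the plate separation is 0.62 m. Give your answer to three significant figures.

8310 V

In a uniform field, potential decreases in the direction of E: ΔV = −E·d for a displacement d parallel to E.
Going from Q to P is a displacement of 0.62 m opposite to the field, so V_P − V_Q = +Ed = 8310 V.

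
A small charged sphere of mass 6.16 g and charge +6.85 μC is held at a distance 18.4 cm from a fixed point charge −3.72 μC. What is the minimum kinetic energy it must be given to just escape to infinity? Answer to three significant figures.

1.25 J

To just escape, total mechanical energy must reach zero at infinity: ½mv²_min + U = 0, so ½mv²_min = −U = |kQq|/r.
|U| = |kQq|/r = (8.99×10⁹ N·m²/C²)(3.72×10⁻⁶)(6.85×10⁻⁶)/(0.184) = 1.25 J.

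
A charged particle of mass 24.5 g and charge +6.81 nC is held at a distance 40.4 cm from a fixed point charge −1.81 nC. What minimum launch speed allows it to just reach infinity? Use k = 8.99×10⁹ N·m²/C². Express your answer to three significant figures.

To just escape, total mechanical energy must reach zero at infinity: ½mv²_min + U = 0, so ½mv²_min = −U = |kQq|/r.
|U| = |kQq|/r = (8.99×10⁹ N·m²/C²)(1.81×10⁻⁹)(6.81×10⁻⁹)/(0.404) = 2.74×10⁻⁷ J.
v_min = √(2|U|/m) = √(2·2.74×10⁻⁷/0.0245) = 4.73×10⁻³ m/s.

4.73×10⁻³ m/s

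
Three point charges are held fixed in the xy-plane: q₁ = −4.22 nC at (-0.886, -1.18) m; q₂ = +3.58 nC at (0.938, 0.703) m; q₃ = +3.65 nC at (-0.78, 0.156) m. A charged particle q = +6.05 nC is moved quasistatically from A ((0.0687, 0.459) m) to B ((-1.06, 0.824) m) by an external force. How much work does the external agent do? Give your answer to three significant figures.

-5.77×10⁻⁸ J

For quasistatic motion the external work equals the change in potential energy: W_ext = qΔV = q(V_B − V_A).
At A: distances to the source charges are 1.90 m, 0.903 m, 0.901 m; V_A = Σ kqᵢ/rᵢ = 52.1 V.
At B: distances to the source charges are 2.01 m, 2.00 m, 0.724 m; V_B = Σ kqᵢ/rᵢ = 42.5 V.
ΔV = V_B − V_A = -9.53 V.
W_ext = qΔV = (6.05×10⁻⁹ C)(-9.53 V) = -5.77×10⁻⁸ J.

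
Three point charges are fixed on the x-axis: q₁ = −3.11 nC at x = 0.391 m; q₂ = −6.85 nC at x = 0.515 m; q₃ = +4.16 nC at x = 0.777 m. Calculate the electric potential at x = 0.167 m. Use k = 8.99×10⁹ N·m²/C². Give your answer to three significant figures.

-240 V

Electric potential is a scalar, so the contributions from each charge add algebraically: V = Σ kqᵢ/rᵢ.
Distances from the field point to each charge: r₁ = 0.224 m, r₂ = 0.348 m, r₃ = 0.610 m.
V = k[(-3.11×10⁻⁹)/(0.224) + (-6.85×10⁻⁹)/(0.348) + (4.16×10⁻⁹)/(0.610)] = -240 V.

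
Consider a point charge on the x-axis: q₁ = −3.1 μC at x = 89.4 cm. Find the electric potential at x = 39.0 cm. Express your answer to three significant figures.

The total potential is the scalar sum of each charge's contribution, V = Σ kqᵢ/rᵢ.
V = k[(-3.10×10⁻⁶)/(0.504)] = -5.53×10⁴ V.

-5.53×10⁴ V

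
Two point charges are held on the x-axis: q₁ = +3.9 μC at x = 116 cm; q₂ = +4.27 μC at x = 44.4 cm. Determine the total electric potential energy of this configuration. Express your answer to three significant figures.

The work to assemble the configuration equals its total potential energy, U = Σ kqᵢqⱼ/rᵢⱼ over all pairs.
Pair separations: r₁₂ = 0.716 m.
U = (0.209) = 0.209 J.

0.209 J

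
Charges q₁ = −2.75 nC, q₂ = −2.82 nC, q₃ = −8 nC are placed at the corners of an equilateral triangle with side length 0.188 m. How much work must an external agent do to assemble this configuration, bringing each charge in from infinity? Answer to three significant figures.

The work to assemble the configuration equals its total potential energy, U = Σ kqᵢqⱼ/rᵢⱼ over all pairs.
All three pair separations equal the side length, 0.188 m.
U = (3.71×10⁻⁷) + (1.05×10⁻⁶) + (1.08×10⁻⁶) = 2.50×10⁻⁶ J.

2.50×10⁻⁶ J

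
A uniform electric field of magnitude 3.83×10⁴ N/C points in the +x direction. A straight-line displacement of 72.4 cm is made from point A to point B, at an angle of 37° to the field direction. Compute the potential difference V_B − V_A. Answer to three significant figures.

Only the component of displacement along E changes the potential: ΔV = −E·d·cosθ.
ΔV = −(3.83×10⁴ V/m)(0.724 m)cos37° = -2.21×10⁴ V.

-2.21×10⁴ V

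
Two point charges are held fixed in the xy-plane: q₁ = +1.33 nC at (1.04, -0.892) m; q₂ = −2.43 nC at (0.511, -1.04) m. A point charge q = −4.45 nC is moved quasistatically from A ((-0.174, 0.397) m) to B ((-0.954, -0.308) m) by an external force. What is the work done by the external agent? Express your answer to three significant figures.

For quasistatic motion the external work equals the change in potential energy: W_ext = qΔV = q(V_B − V_A).
At A: distances to the source charges are 1.77 m, 1.59 m; V_A = Σ kqᵢ/rᵢ = -6.97 V.
At B: distances to the source charges are 2.08 m, 1.64 m; V_B = Σ kqᵢ/rᵢ = -7.58 V.
ΔV = V_B − V_A = -0.614 V.
W_ext = qΔV = (-4.45×10⁻⁹ C)(-0.614 V) = 2.73×10⁻⁹ J.

2.73×10⁻⁹ J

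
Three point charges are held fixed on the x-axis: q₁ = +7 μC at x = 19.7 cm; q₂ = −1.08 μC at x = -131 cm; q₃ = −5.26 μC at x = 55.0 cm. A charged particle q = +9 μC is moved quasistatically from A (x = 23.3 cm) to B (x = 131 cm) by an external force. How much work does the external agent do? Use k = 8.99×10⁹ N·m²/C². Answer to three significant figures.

For quasistatic motion the external work equals the change in potential energy: W_ext = qΔV = q(V_B − V_A).
At A: distances to the source charges are 0.0360 m, 1.54 m, 0.317 m; V_A = Σ kqᵢ/rᵢ = 1.59×10⁶ V.
At B: distances to the source charges are 1.11 m, 2.62 m, 0.760 m; V_B = Σ kqᵢ/rᵢ = -9390 V.
ΔV = V_B − V_A = -1.60×10⁶ V.
W_ext = qΔV = (9.00×10⁻⁶ C)(-1.60×10⁶ V) = -14.4 J.

-14.4 J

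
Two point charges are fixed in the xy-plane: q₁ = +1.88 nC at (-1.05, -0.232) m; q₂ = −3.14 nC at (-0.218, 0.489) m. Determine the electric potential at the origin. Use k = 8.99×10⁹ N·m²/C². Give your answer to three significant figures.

-37.0 V

The total potential is the scalar sum of each charge's contribution, V = Σ kqᵢ/rᵢ.
Distances from the field point to each charge: r₁ = 1.08 m, r₂ = 0.535 m.
V = k[(1.88×10⁻⁹)/(1.08) + (-3.14×10⁻⁹)/(0.535)] = -37.0 V.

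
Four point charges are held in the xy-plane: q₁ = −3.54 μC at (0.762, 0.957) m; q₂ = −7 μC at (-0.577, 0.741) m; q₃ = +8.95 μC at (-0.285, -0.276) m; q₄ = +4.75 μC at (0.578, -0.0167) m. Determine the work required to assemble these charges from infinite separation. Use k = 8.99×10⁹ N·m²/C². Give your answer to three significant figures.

The work to assemble the configuration equals its total potential energy, U = Σ kqᵢqⱼ/rᵢⱼ over all pairs.
Pair separations: r₁₂ = 1.36 m, r₁₃ = 1.62 m, r₁₄ = 0.991 m, r₂₃ = 1.06 m, r₂₄ = 1.38 m, r₃₄ = 0.901 m.
Summing all 6 pair terms gives U = -0.489 J.

-0.489 J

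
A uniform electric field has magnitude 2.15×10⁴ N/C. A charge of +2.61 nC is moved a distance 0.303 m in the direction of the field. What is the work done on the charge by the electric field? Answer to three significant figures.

1.70×10⁻⁵ J

The potential change for a displacement 0.303 m in the direction of the field is ΔV = −Ed = -6510 V.
W_field = −qΔV = 1.70×10⁻⁵ J.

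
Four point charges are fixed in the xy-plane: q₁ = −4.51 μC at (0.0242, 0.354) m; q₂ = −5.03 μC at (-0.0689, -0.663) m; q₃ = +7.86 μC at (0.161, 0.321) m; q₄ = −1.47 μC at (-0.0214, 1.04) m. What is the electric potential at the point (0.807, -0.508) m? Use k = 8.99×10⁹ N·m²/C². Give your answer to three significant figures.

-2.60×10⁴ V

The total potential is the scalar sum of each charge's contribution, V = Σ kqᵢ/rᵢ.
Distances from the field point to each charge: r₁ = 1.16 m, r₂ = 0.890 m, r₃ = 1.05 m, r₄ = 1.76 m.
V = k[(-4.51×10⁻⁶)/(1.16) + (-5.03×10⁻⁶)/(0.890) + (7.86×10⁻⁶)/(1.05) + (-1.47×10⁻⁶)/(1.76)] = -2.60×10⁴ V.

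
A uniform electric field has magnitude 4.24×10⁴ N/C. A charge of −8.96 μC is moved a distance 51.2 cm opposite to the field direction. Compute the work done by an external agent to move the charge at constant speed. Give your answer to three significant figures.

-0.195 J

The potential change for a displacement 51.2 cm opposite to the field direction is ΔV = +Ed = 2.17×10⁴ V.
W_ext = qΔV = -0.195 J.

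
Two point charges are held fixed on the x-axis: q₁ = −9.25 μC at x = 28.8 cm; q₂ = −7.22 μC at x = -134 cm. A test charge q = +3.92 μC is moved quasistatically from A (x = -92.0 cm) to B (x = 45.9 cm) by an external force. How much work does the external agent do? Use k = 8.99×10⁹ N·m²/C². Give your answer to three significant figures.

-1.17 J

For quasistatic motion the external work equals the change in potential energy: W_ext = qΔV = q(V_B − V_A).
At A: distances to the source charges are 1.21 m, 0.420 m; V_A = Σ kqᵢ/rᵢ = -2.23×10⁵ V.
At B: distances to the source charges are 0.171 m, 1.80 m; V_B = Σ kqᵢ/rᵢ = -5.22×10⁵ V.
ΔV = V_B − V_A = -2.99×10⁵ V.
W_ext = qΔV = (3.92×10⁻⁶ C)(-2.99×10⁵ V) = -1.17 J.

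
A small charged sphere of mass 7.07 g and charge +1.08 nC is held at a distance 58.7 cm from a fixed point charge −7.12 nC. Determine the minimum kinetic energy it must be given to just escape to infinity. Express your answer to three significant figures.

1.18×10⁻⁷ J

To just escape, total mechanical energy must reach zero at infinity: ½mv²_min + U = 0, so ½mv²_min = −U = |kQq|/r.
|U| = |kQq|/r = (8.99×10⁹ N·m²/C²)(7.12×10⁻⁹)(1.08×10⁻⁹)/(0.587) = 1.18×10⁻⁷ J.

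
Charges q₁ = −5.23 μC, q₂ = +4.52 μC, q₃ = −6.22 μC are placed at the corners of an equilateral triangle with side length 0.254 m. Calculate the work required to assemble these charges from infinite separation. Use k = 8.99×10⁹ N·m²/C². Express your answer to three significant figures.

The assembly work is the sum of pairwise potential energies, U = Σ_{i<j} kqᵢqⱼ/rᵢⱼ.
All three pair separations equal the side length, 0.254 m.
U = (-0.837) + (1.15) + (-0.995) = -0.680 J.

-0.680 J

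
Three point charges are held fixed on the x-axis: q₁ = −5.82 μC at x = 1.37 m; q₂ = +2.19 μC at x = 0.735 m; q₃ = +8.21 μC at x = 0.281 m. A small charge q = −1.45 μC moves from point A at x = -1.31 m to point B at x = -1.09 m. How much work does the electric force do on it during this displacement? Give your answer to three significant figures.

9.95×10⁻³ J

The work done by the electric force is W_field = −ΔU = −q(V_B − V_A) = q(V_A − V_B).
At A: distances to the source charges are 2.68 m, 2.04 m, 1.59 m; V_A = Σ kqᵢ/rᵢ = 3.65×10⁴ V.
At B: distances to the source charges are 2.46 m, 1.83 m, 1.37 m; V_B = Σ kqᵢ/rᵢ = 4.34×10⁴ V.
ΔV = V_B − V_A = 6860 V.
W_field = −qΔV = −(-1.45×10⁻⁶ C)(6860 V) = 9.95×10⁻³ J.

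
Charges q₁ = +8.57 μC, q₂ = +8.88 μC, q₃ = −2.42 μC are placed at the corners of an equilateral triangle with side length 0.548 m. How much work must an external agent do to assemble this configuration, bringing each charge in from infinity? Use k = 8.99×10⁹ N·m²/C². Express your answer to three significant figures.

The assembly work is the sum of pairwise potential energies, U = Σ_{i<j} kqᵢqⱼ/rᵢⱼ.
All three pair separations equal the side length, 0.548 m.
U = (1.25) + (-0.340) + (-0.353) = 0.556 J.

0.556 J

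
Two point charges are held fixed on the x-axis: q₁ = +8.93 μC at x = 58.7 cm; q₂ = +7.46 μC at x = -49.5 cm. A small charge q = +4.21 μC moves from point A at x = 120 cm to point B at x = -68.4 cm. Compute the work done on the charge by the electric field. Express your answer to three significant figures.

-1.04 J

The work done by the electric force is W_field = −ΔU = −q(V_B − V_A) = q(V_A − V_B).
At A: distances to the source charges are 0.613 m, 1.69 m; V_A = Σ kqᵢ/rᵢ = 1.71×10⁵ V.
At B: distances to the source charges are 1.27 m, 0.189 m; V_B = Σ kqᵢ/rᵢ = 4.18×10⁵ V.
ΔV = V_B − V_A = 2.47×10⁵ V.
W_field = −qΔV = −(4.21×10⁻⁶ C)(2.47×10⁵ V) = -1.04 J.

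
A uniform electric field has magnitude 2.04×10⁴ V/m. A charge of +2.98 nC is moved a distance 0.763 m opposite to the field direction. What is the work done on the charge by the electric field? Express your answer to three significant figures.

-4.64×10⁻⁵ J

The potential change for a displacement 0.763 m opposite to the field direction is ΔV = +Ed = 1.56×10⁴ V.
W_field = −qΔV = -4.64×10⁻⁵ J.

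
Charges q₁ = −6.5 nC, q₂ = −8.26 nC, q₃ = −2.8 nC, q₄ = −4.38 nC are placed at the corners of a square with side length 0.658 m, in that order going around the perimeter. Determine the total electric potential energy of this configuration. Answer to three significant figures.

2.13×10⁻⁶ J

The work to assemble the configuration equals its total potential energy, U = Σ kqᵢqⱼ/rᵢⱼ over all pairs.
The four side pairs have separation 0.658 m and the two diagonal pairs 0.931 m.
Summing all 6 pair terms gives U = 2.13×10⁻⁶ J.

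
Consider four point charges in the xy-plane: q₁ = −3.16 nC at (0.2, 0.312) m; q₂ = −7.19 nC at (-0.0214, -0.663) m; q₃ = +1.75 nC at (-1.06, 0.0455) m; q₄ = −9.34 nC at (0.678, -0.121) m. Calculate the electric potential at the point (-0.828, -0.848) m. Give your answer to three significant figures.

The total potential is the scalar sum of each charge's contribution, V = Σ kqᵢ/rᵢ.
Distances from the field point to each charge: r₁ = 1.55 m, r₂ = 0.828 m, r₃ = 0.923 m, r₄ = 1.67 m.
V = k[(-3.16×10⁻⁹)/(1.55) + (-7.19×10⁻⁹)/(0.828) + (1.75×10⁻⁹)/(0.923) + (-9.34×10⁻⁹)/(1.67)] = -130 V.

-130 V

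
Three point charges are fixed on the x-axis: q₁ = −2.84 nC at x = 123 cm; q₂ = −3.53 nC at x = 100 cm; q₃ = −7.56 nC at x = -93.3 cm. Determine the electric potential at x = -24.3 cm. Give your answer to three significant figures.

-141 V

The total potential is the scalar sum of each charge's contribution, V = Σ kqᵢ/rᵢ.
Distances from the field point to each charge: r₁ = 1.47 m, r₂ = 1.24 m, r₃ = 0.690 m.
V = k[(-2.84×10⁻⁹)/(1.47) + (-3.53×10⁻⁹)/(1.24) + (-7.56×10⁻⁹)/(0.690)] = -141 V.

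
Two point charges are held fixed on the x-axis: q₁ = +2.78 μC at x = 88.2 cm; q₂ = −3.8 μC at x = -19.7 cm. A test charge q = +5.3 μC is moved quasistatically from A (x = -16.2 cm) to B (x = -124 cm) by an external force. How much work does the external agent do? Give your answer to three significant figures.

4.94 J

For quasistatic motion the external work equals the change in potential energy: W_ext = qΔV = q(V_B − V_A).
At A: distances to the source charges are 1.04 m, 0.0350 m; V_A = Σ kqᵢ/rᵢ = -9.52×10⁵ V.
At B: distances to the source charges are 2.12 m, 1.04 m; V_B = Σ kqᵢ/rᵢ = -2.10×10⁴ V.
ΔV = V_B − V_A = 9.31×10⁵ V.
W_ext = qΔV = (5.30×10⁻⁶ C)(9.31×10⁵ V) = 4.94 J.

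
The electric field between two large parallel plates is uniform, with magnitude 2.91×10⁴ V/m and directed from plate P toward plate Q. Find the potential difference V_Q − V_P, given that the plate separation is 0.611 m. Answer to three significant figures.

In a uniform field, potential decreases in the direction of E: ΔV = −E·d for a displacement d parallel to E.
Going from P to Q is a displacement of 0.611 m along the field, so V_Q − V_P = −Ed = -1.78×10⁴ V.

-1.78×10⁴ V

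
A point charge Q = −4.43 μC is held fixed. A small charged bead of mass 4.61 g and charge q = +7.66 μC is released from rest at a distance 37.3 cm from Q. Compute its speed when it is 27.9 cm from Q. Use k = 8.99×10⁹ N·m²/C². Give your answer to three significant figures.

Only the electrostatic force acts, so mechanical energy is conserved: ½mv² = U₁ − U₂ = kQq(1/r₁ − 1/r₂).
U₁ − U₂ = (8.99×10⁹ N·m²/C²)(-4.43×10⁻⁶ C)(7.66×10⁻⁶ C)(1/0.373 − 1/0.279) = 0.276 J.
v = √(2·0.276/4.61×10⁻³) = 10.9 m/s.

10.9 m/s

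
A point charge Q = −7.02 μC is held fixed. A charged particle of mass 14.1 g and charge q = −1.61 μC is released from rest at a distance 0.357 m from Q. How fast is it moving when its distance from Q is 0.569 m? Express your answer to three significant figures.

3.88 m/s

Only the electrostatic force acts, so mechanical energy is conserved: ½mv² = U₁ − U₂ = kQq(1/r₁ − 1/r₂).
U₁ − U₂ = (8.99×10⁹ N·m²/C²)(-7.02×10⁻⁶ C)(-1.61×10⁻⁶ C)(1/0.357 − 1/0.569) = 0.106 J.
v = √(2·0.106/0.0141) = 3.88 m/s.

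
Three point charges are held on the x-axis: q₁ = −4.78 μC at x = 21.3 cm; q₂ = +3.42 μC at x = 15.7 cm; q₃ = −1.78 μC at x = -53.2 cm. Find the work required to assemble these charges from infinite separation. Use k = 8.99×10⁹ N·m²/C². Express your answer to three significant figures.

-2.60 J

The assembly work is the sum of pairwise potential energies, U = Σ_{i<j} kqᵢqⱼ/rᵢⱼ.
Pair separations: r₁₂ = 0.0560 m, r₁₃ = 0.745 m, r₂₃ = 0.689 m.
U = (-2.62) + (0.103) + (-0.0794) = -2.60 J.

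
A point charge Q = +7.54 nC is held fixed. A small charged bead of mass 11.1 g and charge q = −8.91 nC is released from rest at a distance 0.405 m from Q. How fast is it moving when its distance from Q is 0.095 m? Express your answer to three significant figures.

Only the electrostatic force acts, so mechanical energy is conserved: ½mv² = U₁ − U₂ = kQq(1/r₁ − 1/r₂).
U₁ − U₂ = (8.99×10⁹ N·m²/C²)(7.54×10⁻⁹ C)(-8.91×10⁻⁹ C)(1/0.405 − 1/0.0950) = 4.87×10⁻⁶ J.
v = √(2·4.87×10⁻⁶/0.0111) = 0.0296 m/s.

0.0296 m/s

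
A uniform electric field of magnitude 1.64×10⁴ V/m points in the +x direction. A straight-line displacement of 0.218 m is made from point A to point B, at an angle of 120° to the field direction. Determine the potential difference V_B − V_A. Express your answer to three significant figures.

Only the component of displacement along E changes the potential: ΔV = −E·d·cosθ.
ΔV = −(1.64×10⁴ V/m)(0.218 m)cos120° = 1790 V.

1790 V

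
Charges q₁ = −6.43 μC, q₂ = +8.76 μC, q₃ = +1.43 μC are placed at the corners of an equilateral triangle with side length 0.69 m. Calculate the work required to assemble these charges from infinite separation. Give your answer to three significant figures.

-0.690 J

The work to assemble the configuration equals its total potential energy, U = Σ kqᵢqⱼ/rᵢⱼ over all pairs.
All three pair separations equal the side length, 0.690 m.
U = (-0.734) + (-0.120) + (0.163) = -0.690 J.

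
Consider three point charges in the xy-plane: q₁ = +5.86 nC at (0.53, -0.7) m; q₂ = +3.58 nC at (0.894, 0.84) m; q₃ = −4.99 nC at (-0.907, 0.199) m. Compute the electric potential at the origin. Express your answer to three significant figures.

37.9 V

Electric potential is a scalar, so the contributions from each charge add algebraically: V = Σ kqᵢ/rᵢ.
Distances from the field point to each charge: r₁ = 0.878 m, r₂ = 1.23 m, r₃ = 0.929 m.
V = k[(5.86×10⁻⁹)/(0.878) + (3.58×10⁻⁹)/(1.23) + (-4.99×10⁻⁹)/(0.929)] = 37.9 V.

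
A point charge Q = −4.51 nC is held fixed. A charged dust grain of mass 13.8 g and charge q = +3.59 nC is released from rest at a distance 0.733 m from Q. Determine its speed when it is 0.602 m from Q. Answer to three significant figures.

2.50×10⁻³ m/s

Only the electrostatic force acts, so mechanical energy is conserved: ½mv² = U₁ − U₂ = kQq(1/r₁ − 1/r₂).
U₁ − U₂ = (8.99×10⁹ N·m²/C²)(-4.51×10⁻⁹ C)(3.59×10⁻⁹ C)(1/0.733 − 1/0.602) = 4.32×10⁻⁸ J.
v = √(2·4.32×10⁻⁸/0.0138) = 2.50×10⁻³ m/s.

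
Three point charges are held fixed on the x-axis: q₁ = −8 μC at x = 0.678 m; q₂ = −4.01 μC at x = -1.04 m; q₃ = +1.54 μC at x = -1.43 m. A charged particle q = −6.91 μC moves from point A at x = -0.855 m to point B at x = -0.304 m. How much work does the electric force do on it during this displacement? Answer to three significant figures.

The work done by the electric force is W_field = −ΔU = −q(V_B − V_A) = q(V_A − V_B).
At A: distances to the source charges are 1.53 m, 0.185 m, 0.575 m; V_A = Σ kqᵢ/rᵢ = -2.18×10⁵ V.
At B: distances to the source charges are 0.982 m, 0.736 m, 1.13 m; V_B = Σ kqᵢ/rᵢ = -1.10×10⁵ V.
ΔV = V_B − V_A = 1.08×10⁵ V.
W_field = −qΔV = −(-6.91×10⁻⁶ C)(1.08×10⁵ V) = 0.745 J.

0.745 J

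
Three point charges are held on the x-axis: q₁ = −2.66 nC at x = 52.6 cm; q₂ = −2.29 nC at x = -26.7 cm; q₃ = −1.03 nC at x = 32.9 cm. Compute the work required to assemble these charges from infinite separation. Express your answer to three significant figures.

The assembly work is the sum of pairwise potential energies, U = Σ_{i<j} kqᵢqⱼ/rᵢⱼ.
Pair separations: r₁₂ = 0.793 m, r₁₃ = 0.197 m, r₂₃ = 0.596 m.
U = (6.91×10⁻⁸) + (1.25×10⁻⁷) + (3.56×10⁻⁸) = 2.30×10⁻⁷ J.

2.30×10⁻⁷ J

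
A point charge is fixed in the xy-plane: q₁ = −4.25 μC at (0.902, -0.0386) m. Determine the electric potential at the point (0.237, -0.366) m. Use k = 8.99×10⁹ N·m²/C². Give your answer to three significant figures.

-5.15×10⁴ V

The total potential is the scalar sum of each charge's contribution, V = Σ kqᵢ/rᵢ.
Distances from the field point to each charge: r₁ = 0.741 m.
V = k[(-4.25×10⁻⁶)/(0.741)] = -5.15×10⁴ V.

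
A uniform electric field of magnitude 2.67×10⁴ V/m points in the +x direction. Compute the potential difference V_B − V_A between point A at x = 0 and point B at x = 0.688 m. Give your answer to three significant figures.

In a uniform field, potential decreases in the direction of E: V_B − V_A = −E·Δx.
V_B − V_A = −(2.67×10⁴ V/m)(0.688 m) = -1.84×10⁴ V.

-1.84×10⁴ V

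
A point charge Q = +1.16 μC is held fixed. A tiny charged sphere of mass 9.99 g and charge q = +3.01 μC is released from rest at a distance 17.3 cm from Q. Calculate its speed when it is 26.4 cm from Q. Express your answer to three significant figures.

Only the electrostatic force acts, so mechanical energy is conserved: ½mv² = U₁ − U₂ = kQq(1/r₁ − 1/r₂).
U₁ − U₂ = (8.99×10⁹ N·m²/C²)(1.16×10⁻⁶ C)(3.01×10⁻⁶ C)(1/0.173 − 1/0.264) = 0.0625 J.
v = √(2·0.0625/9.99×10⁻³) = 3.54 m/s.

3.54 m/s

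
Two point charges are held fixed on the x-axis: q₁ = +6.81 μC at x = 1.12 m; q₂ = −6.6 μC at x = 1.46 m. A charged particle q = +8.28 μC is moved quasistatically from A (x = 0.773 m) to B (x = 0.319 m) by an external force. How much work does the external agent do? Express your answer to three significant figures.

-0.543 J

For quasistatic motion the external work equals the change in potential energy: W_ext = qΔV = q(V_B − V_A).
At A: distances to the source charges are 0.347 m, 0.687 m; V_A = Σ kqᵢ/rᵢ = 9.01×10⁴ V.
At B: distances to the source charges are 0.801 m, 1.14 m; V_B = Σ kqᵢ/rᵢ = 2.44×10⁴ V.
ΔV = V_B − V_A = -6.56×10⁴ V.
W_ext = qΔV = (8.28×10⁻⁶ C)(-6.56×10⁴ V) = -0.543 J.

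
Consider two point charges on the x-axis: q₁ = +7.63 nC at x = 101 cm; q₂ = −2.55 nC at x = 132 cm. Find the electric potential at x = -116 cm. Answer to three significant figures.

The total potential is the scalar sum of each charge's contribution, V = Σ kqᵢ/rᵢ.
Distances from the field point to each charge: r₁ = 2.17 m, r₂ = 2.48 m.
V = k[(7.63×10⁻⁹)/(2.17) + (-2.55×10⁻⁹)/(2.48)] = 22.4 V.

22.4 V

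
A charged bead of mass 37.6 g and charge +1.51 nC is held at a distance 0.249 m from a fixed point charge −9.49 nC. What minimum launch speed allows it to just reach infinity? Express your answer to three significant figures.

5.25×10⁻³ m/s

To just escape, total mechanical energy must reach zero at infinity: ½mv²_min + U = 0, so ½mv²_min = −U = |kQq|/r.
|U| = |kQq|/r = (8.99×10⁹ N·m²/C²)(9.49×10⁻⁹)(1.51×10⁻⁹)/(0.249) = 5.17×10⁻⁷ J.
v_min = √(2|U|/m) = √(2·5.17×10⁻⁷/0.0376) = 5.25×10⁻³ m/s.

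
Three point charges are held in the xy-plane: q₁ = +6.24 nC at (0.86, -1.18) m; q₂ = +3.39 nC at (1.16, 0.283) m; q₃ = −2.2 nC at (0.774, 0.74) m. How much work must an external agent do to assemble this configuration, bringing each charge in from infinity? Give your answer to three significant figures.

The work to assemble the configuration equals its total potential energy, U = Σ kqᵢqⱼ/rᵢⱼ over all pairs.
Pair separations: r₁₂ = 1.49 m, r₁₃ = 1.92 m, r₂₃ = 0.598 m.
U = (1.27×10⁻⁷) + (-6.42×10⁻⁸) + (-1.12×10⁻⁷) = -4.90×10⁻⁸ J.

-4.90×10⁻⁸ J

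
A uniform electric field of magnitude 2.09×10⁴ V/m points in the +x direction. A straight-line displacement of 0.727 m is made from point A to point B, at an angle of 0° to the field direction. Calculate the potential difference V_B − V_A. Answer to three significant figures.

-1.52×10⁴ V

Only the component of displacement along E changes the potential: ΔV = −E·d·cosθ.
ΔV = −(2.09×10⁴ V/m)(0.727 m)cos0° = -1.52×10⁴ V.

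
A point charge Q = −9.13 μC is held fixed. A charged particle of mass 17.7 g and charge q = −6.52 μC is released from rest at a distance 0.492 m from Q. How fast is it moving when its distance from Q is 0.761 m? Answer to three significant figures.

Only the electrostatic force acts, so mechanical energy is conserved: ½mv² = U₁ − U₂ = kQq(1/r₁ − 1/r₂).
U₁ − U₂ = (8.99×10⁹ N·m²/C²)(-9.13×10⁻⁶ C)(-6.52×10⁻⁶ C)(1/0.492 − 1/0.761) = 0.384 J.
v = √(2·0.384/0.0177) = 6.59 m/s.

6.59 m/s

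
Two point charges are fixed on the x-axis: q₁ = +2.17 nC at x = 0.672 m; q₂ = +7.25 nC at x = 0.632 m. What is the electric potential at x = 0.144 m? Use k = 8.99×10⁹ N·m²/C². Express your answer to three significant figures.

171 V

The total potential is the scalar sum of each charge's contribution, V = Σ kqᵢ/rᵢ.
Distances from the field point to each charge: r₁ = 0.528 m, r₂ = 0.488 m.
V = k[(2.17×10⁻⁹)/(0.528) + (7.25×10⁻⁹)/(0.488)] = 171 V.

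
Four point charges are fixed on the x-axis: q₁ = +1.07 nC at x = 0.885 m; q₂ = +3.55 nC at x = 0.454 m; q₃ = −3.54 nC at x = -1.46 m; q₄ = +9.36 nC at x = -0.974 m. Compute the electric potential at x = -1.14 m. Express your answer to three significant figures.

The total potential is the scalar sum of each charge's contribution, V = Σ kqᵢ/rᵢ.
Distances from the field point to each charge: r₁ = 2.02 m, r₂ = 1.59 m, r₃ = 0.320 m, r₄ = 0.166 m.
V = k[(1.07×10⁻⁹)/(2.02) + (3.55×10⁻⁹)/(1.59) + (-3.54×10⁻⁹)/(0.320) + (9.36×10⁻⁹)/(0.166)] = 432 V.

432 V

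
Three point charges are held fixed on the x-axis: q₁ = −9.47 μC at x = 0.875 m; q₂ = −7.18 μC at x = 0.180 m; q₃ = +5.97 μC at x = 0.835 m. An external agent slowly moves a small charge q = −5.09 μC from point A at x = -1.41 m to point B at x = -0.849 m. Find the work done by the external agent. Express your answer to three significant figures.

For quasistatic motion the external work equals the change in potential energy: W_ext = qΔV = q(V_B − V_A).
At A: distances to the source charges are 2.29 m, 1.59 m, 2.25 m; V_A = Σ kqᵢ/rᵢ = -5.39×10⁴ V.
At B: distances to the source charges are 1.72 m, 1.03 m, 1.68 m; V_B = Σ kqᵢ/rᵢ = -8.02×10⁴ V.
ΔV = V_B − V_A = -2.63×10⁴ V.
W_ext = qΔV = (-5.09×10⁻⁶ C)(-2.63×10⁴ V) = 0.134 J.

0.134 J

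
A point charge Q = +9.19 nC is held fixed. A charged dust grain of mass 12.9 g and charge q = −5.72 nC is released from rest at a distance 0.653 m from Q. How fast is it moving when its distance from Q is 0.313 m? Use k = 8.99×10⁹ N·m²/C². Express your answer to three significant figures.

0.0110 m/s

Only the electrostatic force acts, so mechanical energy is conserved: ½mv² = U₁ − U₂ = kQq(1/r₁ − 1/r₂).
U₁ − U₂ = (8.99×10⁹ N·m²/C²)(9.19×10⁻⁹ C)(-5.72×10⁻⁹ C)(1/0.653 − 1/0.313) = 7.86×10⁻⁷ J.
v = √(2·7.86×10⁻⁷/0.0129) = 0.0110 m/s.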